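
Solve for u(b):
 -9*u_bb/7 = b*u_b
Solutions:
 u(b) = C1 + C2*erf(sqrt(14)*b/6)


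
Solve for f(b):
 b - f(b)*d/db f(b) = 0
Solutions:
 f(b) = -sqrt(C1 + b^2)
 f(b) = sqrt(C1 + b^2)


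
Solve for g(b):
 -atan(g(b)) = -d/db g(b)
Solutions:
 Integral(1/atan(_y), (_y, g(b))) = C1 + b


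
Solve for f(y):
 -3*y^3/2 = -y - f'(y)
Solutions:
 f(y) = C1 + 3*y^4/8 - y^2/2


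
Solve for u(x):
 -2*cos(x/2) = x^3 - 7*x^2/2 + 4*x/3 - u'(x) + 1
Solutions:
 u(x) = C1 + x^4/4 - 7*x^3/6 + 2*x^2/3 + x + 4*sin(x/2)


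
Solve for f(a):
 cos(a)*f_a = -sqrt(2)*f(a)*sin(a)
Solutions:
 f(a) = C1*cos(a)^(sqrt(2))


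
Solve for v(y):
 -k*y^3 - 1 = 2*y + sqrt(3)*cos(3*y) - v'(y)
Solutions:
 v(y) = C1 + k*y^4/4 + y^2 + y + sqrt(3)*sin(3*y)/3


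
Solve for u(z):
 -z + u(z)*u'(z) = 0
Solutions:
 u(z) = -sqrt(C1 + z^2)
 u(z) = sqrt(C1 + z^2)


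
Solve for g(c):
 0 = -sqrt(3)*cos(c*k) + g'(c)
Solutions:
 g(c) = C1 + sqrt(3)*sin(c*k)/k


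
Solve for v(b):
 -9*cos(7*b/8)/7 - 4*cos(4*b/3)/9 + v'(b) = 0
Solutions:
 v(b) = C1 + 72*sin(7*b/8)/49 + sin(4*b/3)/3


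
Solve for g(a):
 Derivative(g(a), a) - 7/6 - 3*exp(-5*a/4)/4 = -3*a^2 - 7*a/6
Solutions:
 g(a) = C1 - a^3 - 7*a^2/12 + 7*a/6 - 3*exp(-5*a/4)/5


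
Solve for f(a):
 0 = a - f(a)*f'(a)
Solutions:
 f(a) = -sqrt(C1 + a^2)
 f(a) = sqrt(C1 + a^2)


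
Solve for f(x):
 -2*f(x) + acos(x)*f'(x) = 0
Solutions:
 f(x) = C1*exp(2*Integral(1/acos(x), x))


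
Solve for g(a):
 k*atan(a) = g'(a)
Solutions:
 g(a) = C1 + k*(a*atan(a) - log(a^2 + 1)/2)


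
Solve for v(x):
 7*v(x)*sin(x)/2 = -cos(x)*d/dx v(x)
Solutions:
 v(x) = C1*cos(x)^(7/2)


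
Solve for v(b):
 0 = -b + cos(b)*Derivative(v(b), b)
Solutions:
 v(b) = C1 + Integral(b/cos(b), b)


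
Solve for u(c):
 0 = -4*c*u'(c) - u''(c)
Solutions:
 u(c) = C1 + C2*erf(sqrt(2)*c)


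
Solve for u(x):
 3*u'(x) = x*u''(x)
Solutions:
 u(x) = C1 + C2*x^4


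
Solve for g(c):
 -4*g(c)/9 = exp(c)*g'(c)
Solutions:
 g(c) = C1*exp(4*exp(-c)/9)


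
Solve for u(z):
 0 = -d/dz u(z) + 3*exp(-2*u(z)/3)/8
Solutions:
 u(z) = 3*log(-sqrt(C1 + 3*z)) - 3*log(6) + 3*log(3)/2
 u(z) = 3*log(C1 + 3*z)/2 - 3*log(6) + 3*log(3)/2


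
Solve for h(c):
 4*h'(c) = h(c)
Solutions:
 h(c) = C1*exp(c/4)


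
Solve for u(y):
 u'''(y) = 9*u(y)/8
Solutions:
 u(y) = C3*exp(3^(2/3)*y/2) + (C1*sin(3*3^(1/6)*y/4) + C2*cos(3*3^(1/6)*y/4))*exp(-3^(2/3)*y/4)


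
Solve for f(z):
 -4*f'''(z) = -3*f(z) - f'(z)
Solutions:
 f(z) = C3*exp(z) + (C1*sin(sqrt(2)*z/2) + C2*cos(sqrt(2)*z/2))*exp(-z/2)


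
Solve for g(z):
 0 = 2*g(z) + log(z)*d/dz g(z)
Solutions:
 g(z) = C1*exp(-2*li(z))


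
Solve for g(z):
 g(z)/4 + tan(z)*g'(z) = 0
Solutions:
 g(z) = C1/sin(z)^(1/4)


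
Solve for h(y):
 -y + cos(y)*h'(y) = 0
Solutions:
 h(y) = C1 + Integral(y/cos(y), y)


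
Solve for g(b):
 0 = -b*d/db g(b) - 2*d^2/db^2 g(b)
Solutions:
 g(b) = C1 + C2*erf(b/2)


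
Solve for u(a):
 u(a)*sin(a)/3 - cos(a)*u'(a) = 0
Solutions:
 u(a) = C1/cos(a)^(1/3)


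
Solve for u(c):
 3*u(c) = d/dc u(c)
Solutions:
 u(c) = C1*exp(3*c)


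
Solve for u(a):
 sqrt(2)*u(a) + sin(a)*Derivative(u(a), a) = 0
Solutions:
 u(a) = C1*(cos(a) + 1)^(sqrt(2)/2)/(cos(a) - 1)^(sqrt(2)/2)


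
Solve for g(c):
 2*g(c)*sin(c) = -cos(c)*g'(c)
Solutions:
 g(c) = C1*cos(c)^2


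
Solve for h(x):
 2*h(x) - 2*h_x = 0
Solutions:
 h(x) = C1*exp(x)


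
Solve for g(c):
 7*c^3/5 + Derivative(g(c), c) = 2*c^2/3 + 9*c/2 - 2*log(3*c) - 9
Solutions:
 g(c) = C1 - 7*c^4/20 + 2*c^3/9 + 9*c^2/4 - 2*c*log(c) - 7*c - 2*c*log(3)


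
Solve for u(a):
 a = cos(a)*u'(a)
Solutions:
 u(a) = C1 + Integral(a/cos(a), a)


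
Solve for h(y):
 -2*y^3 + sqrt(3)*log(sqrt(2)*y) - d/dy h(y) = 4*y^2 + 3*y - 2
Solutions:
 h(y) = C1 - y^4/2 - 4*y^3/3 - 3*y^2/2 + sqrt(3)*y*log(y) - sqrt(3)*y + sqrt(3)*y*log(2)/2 + 2*y


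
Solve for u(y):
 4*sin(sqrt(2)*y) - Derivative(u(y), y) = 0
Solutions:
 u(y) = C1 - 2*sqrt(2)*cos(sqrt(2)*y)


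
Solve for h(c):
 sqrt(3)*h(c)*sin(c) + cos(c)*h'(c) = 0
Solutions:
 h(c) = C1*cos(c)^(sqrt(3))


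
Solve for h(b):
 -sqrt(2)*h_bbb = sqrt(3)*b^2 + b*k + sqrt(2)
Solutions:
 h(b) = C1 + C2*b + C3*b^2 - sqrt(6)*b^5/120 - sqrt(2)*b^4*k/48 - b^3/6


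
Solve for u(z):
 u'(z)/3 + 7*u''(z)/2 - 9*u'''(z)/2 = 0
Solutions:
 u(z) = C1 + C2*exp(z*(7 - sqrt(73))/18) + C3*exp(z*(7 + sqrt(73))/18)


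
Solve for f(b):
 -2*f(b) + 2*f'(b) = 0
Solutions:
 f(b) = C1*exp(b)


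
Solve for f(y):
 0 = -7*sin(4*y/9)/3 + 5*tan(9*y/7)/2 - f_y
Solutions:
 f(y) = C1 - 35*log(cos(9*y/7))/18 + 21*cos(4*y/9)/4


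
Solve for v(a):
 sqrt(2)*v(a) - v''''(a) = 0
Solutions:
 v(a) = C1*exp(-2^(1/8)*a) + C2*exp(2^(1/8)*a) + C3*sin(2^(1/8)*a) + C4*cos(2^(1/8)*a)


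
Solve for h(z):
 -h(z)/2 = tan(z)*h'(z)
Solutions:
 h(z) = C1/sqrt(sin(z))


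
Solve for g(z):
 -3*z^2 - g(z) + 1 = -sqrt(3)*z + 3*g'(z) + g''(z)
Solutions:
 g(z) = C1*exp(z*(-3 + sqrt(5))/2) + C2*exp(-z*(sqrt(5) + 3)/2) - 3*z^2 + sqrt(3)*z + 18*z - 47 - 3*sqrt(3)


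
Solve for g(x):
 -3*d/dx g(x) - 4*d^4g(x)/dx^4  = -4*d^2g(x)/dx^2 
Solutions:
 g(x) = C1 + C2*exp(3^(1/3)*x*(4*3^(1/3)/(sqrt(537) + 27)^(1/3) + (sqrt(537) + 27)^(1/3))/12)*sin(3^(1/6)*x*(-3^(2/3)*(sqrt(537) + 27)^(1/3)/12 + (sqrt(537) + 27)^(-1/3))) + C3*exp(3^(1/3)*x*(4*3^(1/3)/(sqrt(537) + 27)^(1/3) + (sqrt(537) + 27)^(1/3))/12)*cos(3^(1/6)*x*(-3^(2/3)*(sqrt(537) + 27)^(1/3)/12 + (sqrt(537) + 27)^(-1/3))) + C4*exp(-3^(1/3)*x*(4*3^(1/3)/(sqrt(537) + 27)^(1/3) + (sqrt(537) + 27)^(1/3))/6)


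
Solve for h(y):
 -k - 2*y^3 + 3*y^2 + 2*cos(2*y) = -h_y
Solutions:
 h(y) = C1 + k*y + y^4/2 - y^3 - sin(2*y)


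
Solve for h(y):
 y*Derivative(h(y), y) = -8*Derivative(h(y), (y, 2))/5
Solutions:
 h(y) = C1 + C2*erf(sqrt(5)*y/4)


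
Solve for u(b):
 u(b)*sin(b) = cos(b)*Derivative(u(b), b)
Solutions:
 u(b) = C1/cos(b)


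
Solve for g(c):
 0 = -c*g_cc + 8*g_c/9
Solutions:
 g(c) = C1 + C2*c^(17/9)


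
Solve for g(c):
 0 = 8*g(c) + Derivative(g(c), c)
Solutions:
 g(c) = C1*exp(-8*c)


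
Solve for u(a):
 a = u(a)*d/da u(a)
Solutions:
 u(a) = -sqrt(C1 + a^2)
 u(a) = sqrt(C1 + a^2)


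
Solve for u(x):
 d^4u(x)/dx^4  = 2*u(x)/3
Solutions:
 u(x) = C1*exp(-2^(1/4)*3^(3/4)*x/3) + C2*exp(2^(1/4)*3^(3/4)*x/3) + C3*sin(2^(1/4)*3^(3/4)*x/3) + C4*cos(2^(1/4)*3^(3/4)*x/3)


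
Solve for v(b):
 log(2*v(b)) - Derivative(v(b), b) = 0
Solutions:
 -Integral(1/(log(_y) + log(2)), (_y, v(b))) = C1 - b


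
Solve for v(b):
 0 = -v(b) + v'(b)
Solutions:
 v(b) = C1*exp(b)


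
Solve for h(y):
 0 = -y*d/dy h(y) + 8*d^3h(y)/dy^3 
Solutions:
 h(y) = C1 + Integral(C2*airyai(y/2) + C3*airybi(y/2), y)


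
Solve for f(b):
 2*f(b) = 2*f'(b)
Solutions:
 f(b) = C1*exp(b)


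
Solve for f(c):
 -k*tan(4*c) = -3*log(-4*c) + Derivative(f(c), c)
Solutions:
 f(c) = C1 + 3*c*log(-c) - 3*c + 6*c*log(2) + k*log(cos(4*c))/4


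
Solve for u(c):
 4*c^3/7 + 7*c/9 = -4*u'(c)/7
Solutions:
 u(c) = C1 - c^4/4 - 49*c^2/72


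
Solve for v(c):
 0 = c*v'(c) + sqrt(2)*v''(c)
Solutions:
 v(c) = C1 + C2*erf(2^(1/4)*c/2)


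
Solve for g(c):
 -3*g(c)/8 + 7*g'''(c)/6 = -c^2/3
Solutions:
 g(c) = C3*exp(3^(2/3)*98^(1/3)*c/14) + 8*c^2/9 + (C1*sin(3*3^(1/6)*98^(1/3)*c/28) + C2*cos(3*3^(1/6)*98^(1/3)*c/28))*exp(-3^(2/3)*98^(1/3)*c/28)


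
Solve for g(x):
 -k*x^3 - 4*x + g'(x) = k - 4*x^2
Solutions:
 g(x) = C1 + k*x^4/4 + k*x - 4*x^3/3 + 2*x^2


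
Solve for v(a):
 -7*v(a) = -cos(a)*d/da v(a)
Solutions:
 v(a) = C1*sqrt(sin(a) + 1)*(sin(a)^3 + 3*sin(a)^2 + 3*sin(a) + 1)/(sqrt(sin(a) - 1)*(sin(a)^3 - 3*sin(a)^2 + 3*sin(a) - 1))


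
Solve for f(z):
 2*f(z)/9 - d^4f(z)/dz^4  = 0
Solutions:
 f(z) = C1*exp(-2^(1/4)*sqrt(3)*z/3) + C2*exp(2^(1/4)*sqrt(3)*z/3) + C3*sin(2^(1/4)*sqrt(3)*z/3) + C4*cos(2^(1/4)*sqrt(3)*z/3)


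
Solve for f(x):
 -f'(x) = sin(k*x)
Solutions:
 f(x) = C1 + cos(k*x)/k


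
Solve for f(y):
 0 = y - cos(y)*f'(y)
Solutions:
 f(y) = C1 + Integral(y/cos(y), y)


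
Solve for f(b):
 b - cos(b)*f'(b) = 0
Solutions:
 f(b) = C1 + Integral(b/cos(b), b)


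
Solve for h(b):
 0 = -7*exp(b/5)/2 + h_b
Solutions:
 h(b) = C1 + 35*exp(b/5)/2


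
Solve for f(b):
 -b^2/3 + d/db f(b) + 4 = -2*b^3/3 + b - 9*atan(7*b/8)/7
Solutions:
 f(b) = C1 - b^4/6 + b^3/9 + b^2/2 - 9*b*atan(7*b/8)/7 - 4*b + 36*log(49*b^2 + 64)/49


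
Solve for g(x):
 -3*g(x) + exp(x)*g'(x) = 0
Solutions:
 g(x) = C1*exp(-3*exp(-x))


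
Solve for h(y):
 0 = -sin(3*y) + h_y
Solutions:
 h(y) = C1 - cos(3*y)/3


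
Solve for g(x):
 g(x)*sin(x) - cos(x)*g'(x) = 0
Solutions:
 g(x) = C1/cos(x)


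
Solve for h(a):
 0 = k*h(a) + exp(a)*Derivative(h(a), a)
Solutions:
 h(a) = C1*exp(k*exp(-a))


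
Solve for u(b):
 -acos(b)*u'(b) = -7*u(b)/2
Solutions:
 u(b) = C1*exp(7*Integral(1/acos(b), b)/2)


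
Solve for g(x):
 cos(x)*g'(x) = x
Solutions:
 g(x) = C1 + Integral(x/cos(x), x)


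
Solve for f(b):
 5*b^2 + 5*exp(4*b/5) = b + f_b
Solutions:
 f(b) = C1 + 5*b^3/3 - b^2/2 + 25*exp(4*b/5)/4


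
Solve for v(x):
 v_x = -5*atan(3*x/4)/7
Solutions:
 v(x) = C1 - 5*x*atan(3*x/4)/7 + 10*log(9*x^2 + 16)/21


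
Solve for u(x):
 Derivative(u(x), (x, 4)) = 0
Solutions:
 u(x) = C1 + C2*x + C3*x^2 + C4*x^3


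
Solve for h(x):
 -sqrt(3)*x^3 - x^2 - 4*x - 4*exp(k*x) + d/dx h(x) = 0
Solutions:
 h(x) = C1 + sqrt(3)*x^4/4 + x^3/3 + 2*x^2 + 4*exp(k*x)/k


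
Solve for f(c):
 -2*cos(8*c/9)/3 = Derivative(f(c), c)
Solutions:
 f(c) = C1 - 3*sin(8*c/9)/4


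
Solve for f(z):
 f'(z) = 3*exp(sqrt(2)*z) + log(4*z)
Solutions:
 f(z) = C1 + z*log(z) + z*(-1 + 2*log(2)) + 3*sqrt(2)*exp(sqrt(2)*z)/2


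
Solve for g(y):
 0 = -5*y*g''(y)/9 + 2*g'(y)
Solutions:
 g(y) = C1 + C2*y^(23/5)


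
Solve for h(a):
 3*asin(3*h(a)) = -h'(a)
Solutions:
 Integral(1/asin(3*_y), (_y, h(a))) = C1 - 3*a


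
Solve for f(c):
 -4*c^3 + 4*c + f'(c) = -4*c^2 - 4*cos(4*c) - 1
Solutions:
 f(c) = C1 + c^4 - 4*c^3/3 - 2*c^2 - c - sin(4*c)


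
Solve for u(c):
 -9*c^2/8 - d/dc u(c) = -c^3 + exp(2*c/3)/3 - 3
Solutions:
 u(c) = C1 + c^4/4 - 3*c^3/8 + 3*c - exp(2*c/3)/2


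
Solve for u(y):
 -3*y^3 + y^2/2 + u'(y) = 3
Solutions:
 u(y) = C1 + 3*y^4/4 - y^3/6 + 3*y


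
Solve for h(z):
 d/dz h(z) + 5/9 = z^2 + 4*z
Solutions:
 h(z) = C1 + z^3/3 + 2*z^2 - 5*z/9


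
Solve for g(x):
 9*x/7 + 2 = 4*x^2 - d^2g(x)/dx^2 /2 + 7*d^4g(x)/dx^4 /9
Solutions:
 g(x) = C1 + C2*x + C3*exp(-3*sqrt(14)*x/14) + C4*exp(3*sqrt(14)*x/14) + 2*x^4/3 - 3*x^3/7 + 94*x^2/9


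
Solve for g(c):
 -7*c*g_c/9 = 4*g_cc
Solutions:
 g(c) = C1 + C2*erf(sqrt(14)*c/12)


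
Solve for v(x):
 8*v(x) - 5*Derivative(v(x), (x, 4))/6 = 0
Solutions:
 v(x) = C1*exp(-2*3^(1/4)*5^(3/4)*x/5) + C2*exp(2*3^(1/4)*5^(3/4)*x/5) + C3*sin(2*3^(1/4)*5^(3/4)*x/5) + C4*cos(2*3^(1/4)*5^(3/4)*x/5)


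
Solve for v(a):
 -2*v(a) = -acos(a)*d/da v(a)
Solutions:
 v(a) = C1*exp(2*Integral(1/acos(a), a))


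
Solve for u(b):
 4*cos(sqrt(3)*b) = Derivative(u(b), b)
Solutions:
 u(b) = C1 + 4*sqrt(3)*sin(sqrt(3)*b)/3


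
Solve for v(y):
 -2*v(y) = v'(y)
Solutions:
 v(y) = C1*exp(-2*y)


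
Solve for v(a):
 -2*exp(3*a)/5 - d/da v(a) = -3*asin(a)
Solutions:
 v(a) = C1 + 3*a*asin(a) + 3*sqrt(1 - a^2) - 2*exp(3*a)/15


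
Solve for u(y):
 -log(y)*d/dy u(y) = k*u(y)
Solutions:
 u(y) = C1*exp(-k*li(y))


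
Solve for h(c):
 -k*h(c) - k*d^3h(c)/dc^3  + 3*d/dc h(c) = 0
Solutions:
 h(c) = C1*exp(-2^(1/3)*c*(2^(1/3)*(sqrt(1 - 4/k^3) + 1)^(1/3)/2 + 1/(k*(sqrt(1 - 4/k^3) + 1)^(1/3)))) + C2*exp(2^(1/3)*c*(2^(1/3)*(sqrt(1 - 4/k^3) + 1)^(1/3)/4 - 2^(1/3)*sqrt(3)*I*(sqrt(1 - 4/k^3) + 1)^(1/3)/4 - 2/(k*(-1 + sqrt(3)*I)*(sqrt(1 - 4/k^3) + 1)^(1/3)))) + C3*exp(2^(1/3)*c*(2^(1/3)*(sqrt(1 - 4/k^3) + 1)^(1/3)/4 + 2^(1/3)*sqrt(3)*I*(sqrt(1 - 4/k^3) + 1)^(1/3)/4 + 2/(k*(1 + sqrt(3)*I)*(sqrt(1 - 4/k^3) + 1)^(1/3))))


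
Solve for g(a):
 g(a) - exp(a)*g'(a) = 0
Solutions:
 g(a) = C1*exp(-exp(-a))


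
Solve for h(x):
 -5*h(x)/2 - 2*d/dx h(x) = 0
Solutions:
 h(x) = C1*exp(-5*x/4)


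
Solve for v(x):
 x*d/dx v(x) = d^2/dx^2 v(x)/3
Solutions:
 v(x) = C1 + C2*erfi(sqrt(6)*x/2)


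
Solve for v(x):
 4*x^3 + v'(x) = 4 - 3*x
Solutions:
 v(x) = C1 - x^4 - 3*x^2/2 + 4*x


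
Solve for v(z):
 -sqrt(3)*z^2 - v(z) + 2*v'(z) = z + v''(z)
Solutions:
 v(z) = -sqrt(3)*z^2 - 4*sqrt(3)*z - z + (C1 + C2*z)*exp(z) - 6*sqrt(3) - 2


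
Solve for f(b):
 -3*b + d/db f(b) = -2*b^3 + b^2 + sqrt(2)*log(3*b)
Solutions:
 f(b) = C1 - b^4/2 + b^3/3 + 3*b^2/2 + sqrt(2)*b*log(b) - sqrt(2)*b + sqrt(2)*b*log(3)


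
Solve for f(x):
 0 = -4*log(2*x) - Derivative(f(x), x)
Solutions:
 f(x) = C1 - 4*x*log(x) - x*log(16) + 4*x


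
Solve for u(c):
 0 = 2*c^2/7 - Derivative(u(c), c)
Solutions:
 u(c) = C1 + 2*c^3/21


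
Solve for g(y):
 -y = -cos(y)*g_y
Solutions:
 g(y) = C1 + Integral(y/cos(y), y)


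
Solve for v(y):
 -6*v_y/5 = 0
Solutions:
 v(y) = C1


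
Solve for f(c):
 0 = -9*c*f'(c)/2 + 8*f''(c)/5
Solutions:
 f(c) = C1 + C2*erfi(3*sqrt(10)*c/8)


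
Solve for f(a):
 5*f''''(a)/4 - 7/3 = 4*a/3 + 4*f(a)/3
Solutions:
 f(a) = C1*exp(-2*15^(3/4)*a/15) + C2*exp(2*15^(3/4)*a/15) + C3*sin(2*15^(3/4)*a/15) + C4*cos(2*15^(3/4)*a/15) - a - 7/4


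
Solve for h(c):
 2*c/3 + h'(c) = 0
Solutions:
 h(c) = C1 - c^2/3


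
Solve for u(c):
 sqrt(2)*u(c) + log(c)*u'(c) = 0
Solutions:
 u(c) = C1*exp(-sqrt(2)*li(c))


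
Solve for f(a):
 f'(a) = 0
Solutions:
 f(a) = C1


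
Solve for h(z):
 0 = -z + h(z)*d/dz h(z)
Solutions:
 h(z) = -sqrt(C1 + z^2)
 h(z) = sqrt(C1 + z^2)


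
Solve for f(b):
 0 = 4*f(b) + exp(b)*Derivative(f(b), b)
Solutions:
 f(b) = C1*exp(4*exp(-b))


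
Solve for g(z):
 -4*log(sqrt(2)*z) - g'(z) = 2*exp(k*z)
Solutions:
 g(z) = C1 - 4*z*log(z) + 2*z*(2 - log(2)) + Piecewise((-2*exp(k*z)/k, Ne(k, 0)), (-2*z, True))


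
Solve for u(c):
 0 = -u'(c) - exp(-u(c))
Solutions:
 u(c) = log(C1 - c)


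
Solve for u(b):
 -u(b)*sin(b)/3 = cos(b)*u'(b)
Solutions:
 u(b) = C1*cos(b)^(1/3)


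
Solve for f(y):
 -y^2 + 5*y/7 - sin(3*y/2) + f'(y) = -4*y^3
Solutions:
 f(y) = C1 - y^4 + y^3/3 - 5*y^2/14 - 2*cos(3*y/2)/3


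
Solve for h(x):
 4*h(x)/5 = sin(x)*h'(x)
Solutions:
 h(x) = C1*(cos(x) - 1)^(2/5)/(cos(x) + 1)^(2/5)


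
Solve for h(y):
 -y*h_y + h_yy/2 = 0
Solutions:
 h(y) = C1 + C2*erfi(y)


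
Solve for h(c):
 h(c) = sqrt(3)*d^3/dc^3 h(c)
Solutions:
 h(c) = C3*exp(3^(5/6)*c/3) + (C1*sin(3^(1/3)*c/2) + C2*cos(3^(1/3)*c/2))*exp(-3^(5/6)*c/6)


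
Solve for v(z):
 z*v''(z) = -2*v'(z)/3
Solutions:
 v(z) = C1 + C2*z^(1/3)


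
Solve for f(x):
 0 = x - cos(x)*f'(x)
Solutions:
 f(x) = C1 + Integral(x/cos(x), x)


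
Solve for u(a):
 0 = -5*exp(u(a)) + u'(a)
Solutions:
 u(a) = log(-1/(C1 + 5*a))


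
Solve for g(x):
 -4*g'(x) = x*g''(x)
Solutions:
 g(x) = C1 + C2/x^3


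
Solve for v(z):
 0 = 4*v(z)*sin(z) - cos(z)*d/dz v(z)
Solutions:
 v(z) = C1/cos(z)^4


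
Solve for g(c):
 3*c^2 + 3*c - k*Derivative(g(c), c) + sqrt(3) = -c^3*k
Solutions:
 g(c) = C1 + c^4/4 + c^3/k + 3*c^2/(2*k) + sqrt(3)*c/k


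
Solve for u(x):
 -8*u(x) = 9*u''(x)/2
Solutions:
 u(x) = C1*sin(4*x/3) + C2*cos(4*x/3)


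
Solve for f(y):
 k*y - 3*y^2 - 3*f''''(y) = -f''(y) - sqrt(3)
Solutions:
 f(y) = C1 + C2*y + C3*exp(-sqrt(3)*y/3) + C4*exp(sqrt(3)*y/3) - k*y^3/6 + y^4/4 + y^2*(9 - sqrt(3)/2)


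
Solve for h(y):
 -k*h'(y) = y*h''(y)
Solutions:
 h(y) = C1 + y^(1 - re(k))*(C2*sin(log(y)*Abs(im(k))) + C3*cos(log(y)*im(k)))


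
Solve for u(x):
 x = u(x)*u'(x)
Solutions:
 u(x) = -sqrt(C1 + x^2)
 u(x) = sqrt(C1 + x^2)


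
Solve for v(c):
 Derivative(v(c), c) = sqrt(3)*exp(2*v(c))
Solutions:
 v(c) = log(-sqrt(-1/(C1 + sqrt(3)*c))) - log(2)/2
 v(c) = log(-1/(C1 + sqrt(3)*c))/2 - log(2)/2


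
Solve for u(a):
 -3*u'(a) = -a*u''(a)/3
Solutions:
 u(a) = C1 + C2*a^10


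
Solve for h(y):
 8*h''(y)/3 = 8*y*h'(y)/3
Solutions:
 h(y) = C1 + C2*erfi(sqrt(2)*y/2)


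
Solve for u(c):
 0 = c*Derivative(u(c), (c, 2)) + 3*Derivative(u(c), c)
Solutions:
 u(c) = C1 + C2/c^2


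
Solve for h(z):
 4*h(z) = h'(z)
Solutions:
 h(z) = C1*exp(4*z)


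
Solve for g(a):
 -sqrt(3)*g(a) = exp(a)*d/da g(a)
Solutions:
 g(a) = C1*exp(sqrt(3)*exp(-a))


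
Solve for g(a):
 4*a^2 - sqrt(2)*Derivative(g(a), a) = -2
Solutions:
 g(a) = C1 + 2*sqrt(2)*a^3/3 + sqrt(2)*a


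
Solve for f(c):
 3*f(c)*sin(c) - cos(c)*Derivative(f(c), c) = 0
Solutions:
 f(c) = C1/cos(c)^3


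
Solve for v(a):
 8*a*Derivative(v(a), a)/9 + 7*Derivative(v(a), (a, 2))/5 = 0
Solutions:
 v(a) = C1 + C2*erf(2*sqrt(35)*a/21)


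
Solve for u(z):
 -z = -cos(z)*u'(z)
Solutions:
 u(z) = C1 + Integral(z/cos(z), z)


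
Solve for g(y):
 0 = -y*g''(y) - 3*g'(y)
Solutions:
 g(y) = C1 + C2/y^2


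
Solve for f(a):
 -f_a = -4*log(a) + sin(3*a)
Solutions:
 f(a) = C1 + 4*a*log(a) - 4*a + cos(3*a)/3


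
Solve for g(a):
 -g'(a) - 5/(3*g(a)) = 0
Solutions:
 g(a) = -sqrt(C1 - 30*a)/3
 g(a) = sqrt(C1 - 30*a)/3


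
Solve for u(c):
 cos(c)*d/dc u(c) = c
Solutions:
 u(c) = C1 + Integral(c/cos(c), c)


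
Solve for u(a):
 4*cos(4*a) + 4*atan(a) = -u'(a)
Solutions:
 u(a) = C1 - 4*a*atan(a) + 2*log(a^2 + 1) - sin(4*a)


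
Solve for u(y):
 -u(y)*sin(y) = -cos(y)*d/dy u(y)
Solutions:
 u(y) = C1/cos(y)


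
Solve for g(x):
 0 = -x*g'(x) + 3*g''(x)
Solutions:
 g(x) = C1 + C2*erfi(sqrt(6)*x/6)


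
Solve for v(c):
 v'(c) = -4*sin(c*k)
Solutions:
 v(c) = C1 + 4*cos(c*k)/k


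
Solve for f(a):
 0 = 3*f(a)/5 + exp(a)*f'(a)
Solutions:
 f(a) = C1*exp(3*exp(-a)/5)


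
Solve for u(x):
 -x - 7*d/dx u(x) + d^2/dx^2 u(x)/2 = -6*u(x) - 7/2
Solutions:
 u(x) = C1*exp(x*(7 - sqrt(37))) + C2*exp(x*(sqrt(37) + 7)) + x/6 - 7/18


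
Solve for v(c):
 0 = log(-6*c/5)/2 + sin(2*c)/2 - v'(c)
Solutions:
 v(c) = C1 + c*log(-c)/2 - c*log(5) - c/2 + c*log(30)/2 - cos(2*c)/4


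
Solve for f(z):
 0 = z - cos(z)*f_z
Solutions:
 f(z) = C1 + Integral(z/cos(z), z)


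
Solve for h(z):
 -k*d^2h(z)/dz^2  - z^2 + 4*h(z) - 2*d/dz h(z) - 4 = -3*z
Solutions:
 h(z) = C1*exp(z*(sqrt(4*k + 1) - 1)/k) + C2*exp(-z*(sqrt(4*k + 1) + 1)/k) + k/8 + z^2/4 - z/2 + 3/4


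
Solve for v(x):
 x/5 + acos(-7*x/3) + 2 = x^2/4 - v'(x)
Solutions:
 v(x) = C1 + x^3/12 - x^2/10 - x*acos(-7*x/3) - 2*x - sqrt(9 - 49*x^2)/7


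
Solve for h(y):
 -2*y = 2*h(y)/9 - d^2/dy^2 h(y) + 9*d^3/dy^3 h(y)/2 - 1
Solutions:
 h(y) = C1*exp(y*(2*2^(2/3)/(9*sqrt(705) + 239)^(1/3) + 4 + 2^(1/3)*(9*sqrt(705) + 239)^(1/3))/54)*sin(2^(1/3)*sqrt(3)*y*(-(9*sqrt(705) + 239)^(1/3) + 2*2^(1/3)/(9*sqrt(705) + 239)^(1/3))/54) + C2*exp(y*(2*2^(2/3)/(9*sqrt(705) + 239)^(1/3) + 4 + 2^(1/3)*(9*sqrt(705) + 239)^(1/3))/54)*cos(2^(1/3)*sqrt(3)*y*(-(9*sqrt(705) + 239)^(1/3) + 2*2^(1/3)/(9*sqrt(705) + 239)^(1/3))/54) + C3*exp(y*(-2^(1/3)*(9*sqrt(705) + 239)^(1/3) - 2*2^(2/3)/(9*sqrt(705) + 239)^(1/3) + 2)/27) - 9*y + 9/2


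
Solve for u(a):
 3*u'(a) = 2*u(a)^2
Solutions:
 u(a) = -3/(C1 + 2*a)


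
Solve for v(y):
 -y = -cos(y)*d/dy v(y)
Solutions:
 v(y) = C1 + Integral(y/cos(y), y)


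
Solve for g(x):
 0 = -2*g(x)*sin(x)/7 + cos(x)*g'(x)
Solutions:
 g(x) = C1/cos(x)^(2/7)


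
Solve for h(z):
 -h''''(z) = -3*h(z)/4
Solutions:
 h(z) = C1*exp(-sqrt(2)*3^(1/4)*z/2) + C2*exp(sqrt(2)*3^(1/4)*z/2) + C3*sin(sqrt(2)*3^(1/4)*z/2) + C4*cos(sqrt(2)*3^(1/4)*z/2)


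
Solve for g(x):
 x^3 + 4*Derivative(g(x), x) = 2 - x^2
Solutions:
 g(x) = C1 - x^4/16 - x^3/12 + x/2


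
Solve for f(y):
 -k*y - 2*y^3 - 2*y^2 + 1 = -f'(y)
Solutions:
 f(y) = C1 + k*y^2/2 + y^4/2 + 2*y^3/3 - y


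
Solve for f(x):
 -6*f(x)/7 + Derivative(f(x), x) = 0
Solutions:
 f(x) = C1*exp(6*x/7)


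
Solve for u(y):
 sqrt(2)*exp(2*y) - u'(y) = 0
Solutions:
 u(y) = C1 + sqrt(2)*exp(2*y)/2


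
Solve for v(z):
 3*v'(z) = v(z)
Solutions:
 v(z) = C1*exp(z/3)


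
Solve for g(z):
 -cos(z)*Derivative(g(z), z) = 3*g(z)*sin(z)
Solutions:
 g(z) = C1*cos(z)^3


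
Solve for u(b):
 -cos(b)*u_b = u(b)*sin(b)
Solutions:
 u(b) = C1*cos(b)


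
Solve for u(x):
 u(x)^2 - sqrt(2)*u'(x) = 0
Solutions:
 u(x) = -2/(C1 + sqrt(2)*x)


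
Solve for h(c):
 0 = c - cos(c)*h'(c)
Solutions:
 h(c) = C1 + Integral(c/cos(c), c)


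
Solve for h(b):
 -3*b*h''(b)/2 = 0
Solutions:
 h(b) = C1 + C2*b


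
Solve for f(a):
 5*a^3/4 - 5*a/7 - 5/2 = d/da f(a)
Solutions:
 f(a) = C1 + 5*a^4/16 - 5*a^2/14 - 5*a/2


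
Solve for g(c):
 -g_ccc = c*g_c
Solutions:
 g(c) = C1 + Integral(C2*airyai(-c) + C3*airybi(-c), c)


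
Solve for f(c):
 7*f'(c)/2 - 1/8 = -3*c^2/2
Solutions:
 f(c) = C1 - c^3/7 + c/28


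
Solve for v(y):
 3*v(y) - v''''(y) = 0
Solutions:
 v(y) = C1*exp(-3^(1/4)*y) + C2*exp(3^(1/4)*y) + C3*sin(3^(1/4)*y) + C4*cos(3^(1/4)*y)


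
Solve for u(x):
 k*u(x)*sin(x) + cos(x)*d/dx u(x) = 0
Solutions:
 u(x) = C1*exp(k*log(cos(x)))


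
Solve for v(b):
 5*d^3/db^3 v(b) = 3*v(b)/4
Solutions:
 v(b) = C3*exp(150^(1/3)*b/10) + (C1*sin(3^(5/6)*50^(1/3)*b/20) + C2*cos(3^(5/6)*50^(1/3)*b/20))*exp(-150^(1/3)*b/20)


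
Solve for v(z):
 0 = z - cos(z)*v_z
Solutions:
 v(z) = C1 + Integral(z/cos(z), z)


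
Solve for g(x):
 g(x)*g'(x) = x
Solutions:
 g(x) = -sqrt(C1 + x^2)
 g(x) = sqrt(C1 + x^2)


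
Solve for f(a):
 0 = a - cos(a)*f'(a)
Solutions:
 f(a) = C1 + Integral(a/cos(a), a)


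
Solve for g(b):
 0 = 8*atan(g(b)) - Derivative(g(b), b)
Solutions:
 Integral(1/atan(_y), (_y, g(b))) = C1 + 8*b


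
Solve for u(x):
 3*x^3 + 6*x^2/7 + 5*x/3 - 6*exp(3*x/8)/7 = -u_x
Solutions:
 u(x) = C1 - 3*x^4/4 - 2*x^3/7 - 5*x^2/6 + 16*exp(3*x/8)/7


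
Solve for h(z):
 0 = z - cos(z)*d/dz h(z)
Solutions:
 h(z) = C1 + Integral(z/cos(z), z)


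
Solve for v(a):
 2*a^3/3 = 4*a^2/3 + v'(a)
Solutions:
 v(a) = C1 + a^4/6 - 4*a^3/9


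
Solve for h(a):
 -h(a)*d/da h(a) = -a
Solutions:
 h(a) = -sqrt(C1 + a^2)
 h(a) = sqrt(C1 + a^2)


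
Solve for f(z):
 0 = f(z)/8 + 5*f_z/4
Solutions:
 f(z) = C1*exp(-z/10)


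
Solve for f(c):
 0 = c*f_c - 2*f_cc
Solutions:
 f(c) = C1 + C2*erfi(c/2)


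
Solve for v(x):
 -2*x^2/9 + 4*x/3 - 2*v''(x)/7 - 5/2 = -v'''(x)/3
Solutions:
 v(x) = C1 + C2*x + C3*exp(6*x/7) - 7*x^4/108 + 77*x^3/162 - 1757*x^2/648


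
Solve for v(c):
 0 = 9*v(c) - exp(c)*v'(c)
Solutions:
 v(c) = C1*exp(-9*exp(-c))


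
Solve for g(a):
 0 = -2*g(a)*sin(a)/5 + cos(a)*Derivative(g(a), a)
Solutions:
 g(a) = C1/cos(a)^(2/5)


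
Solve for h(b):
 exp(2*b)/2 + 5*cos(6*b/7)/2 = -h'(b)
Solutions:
 h(b) = C1 - exp(2*b)/4 - 35*sin(6*b/7)/12


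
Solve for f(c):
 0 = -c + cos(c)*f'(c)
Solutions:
 f(c) = C1 + Integral(c/cos(c), c)


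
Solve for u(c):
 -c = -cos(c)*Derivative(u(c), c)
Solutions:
 u(c) = C1 + Integral(c/cos(c), c)


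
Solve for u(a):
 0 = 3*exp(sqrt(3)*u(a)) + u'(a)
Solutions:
 u(a) = sqrt(3)*(2*log(1/(C1 + 3*a)) - log(3))/6


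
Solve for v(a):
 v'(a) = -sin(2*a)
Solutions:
 v(a) = C1 + cos(2*a)/2


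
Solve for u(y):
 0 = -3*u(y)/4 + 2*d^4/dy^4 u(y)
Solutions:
 u(y) = C1*exp(-6^(1/4)*y/2) + C2*exp(6^(1/4)*y/2) + C3*sin(6^(1/4)*y/2) + C4*cos(6^(1/4)*y/2)


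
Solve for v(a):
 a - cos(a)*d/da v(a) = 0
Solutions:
 v(a) = C1 + Integral(a/cos(a), a)


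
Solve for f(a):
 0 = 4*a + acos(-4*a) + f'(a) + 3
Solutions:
 f(a) = C1 - 2*a^2 - a*acos(-4*a) - 3*a - sqrt(1 - 16*a^2)/4


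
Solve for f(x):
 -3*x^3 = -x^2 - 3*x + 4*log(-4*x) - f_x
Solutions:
 f(x) = C1 + 3*x^4/4 - x^3/3 - 3*x^2/2 + 4*x*log(-x) + 4*x*(-1 + 2*log(2))


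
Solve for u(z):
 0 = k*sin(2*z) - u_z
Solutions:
 u(z) = C1 - k*cos(2*z)/2


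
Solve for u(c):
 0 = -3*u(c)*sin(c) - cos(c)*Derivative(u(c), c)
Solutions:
 u(c) = C1*cos(c)^3


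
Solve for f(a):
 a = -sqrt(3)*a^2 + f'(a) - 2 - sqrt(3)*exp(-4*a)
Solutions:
 f(a) = C1 + sqrt(3)*a^3/3 + a^2/2 + 2*a - sqrt(3)*exp(-4*a)/4


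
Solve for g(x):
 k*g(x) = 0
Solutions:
 g(x) = 0


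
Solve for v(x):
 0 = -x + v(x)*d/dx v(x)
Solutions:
 v(x) = -sqrt(C1 + x^2)
 v(x) = sqrt(C1 + x^2)


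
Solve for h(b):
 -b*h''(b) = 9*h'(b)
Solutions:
 h(b) = C1 + C2/b^8


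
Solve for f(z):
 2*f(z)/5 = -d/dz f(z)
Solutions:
 f(z) = C1*exp(-2*z/5)


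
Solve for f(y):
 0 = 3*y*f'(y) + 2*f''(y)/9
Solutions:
 f(y) = C1 + C2*erf(3*sqrt(3)*y/2)


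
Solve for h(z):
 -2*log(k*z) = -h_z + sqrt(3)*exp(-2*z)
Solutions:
 h(z) = C1 + 2*z*log(k*z) - 2*z - sqrt(3)*exp(-2*z)/2


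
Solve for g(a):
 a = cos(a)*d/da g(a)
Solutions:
 g(a) = C1 + Integral(a/cos(a), a)


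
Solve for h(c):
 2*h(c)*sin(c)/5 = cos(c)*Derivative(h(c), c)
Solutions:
 h(c) = C1/cos(c)^(2/5)


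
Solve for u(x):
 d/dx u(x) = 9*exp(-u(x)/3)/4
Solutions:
 u(x) = 3*log(C1 + 3*x/4)


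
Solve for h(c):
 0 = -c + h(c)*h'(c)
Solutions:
 h(c) = -sqrt(C1 + c^2)
 h(c) = sqrt(C1 + c^2)


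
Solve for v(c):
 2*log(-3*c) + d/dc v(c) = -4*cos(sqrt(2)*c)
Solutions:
 v(c) = C1 - 2*c*log(-c) - 2*c*log(3) + 2*c - 2*sqrt(2)*sin(sqrt(2)*c)


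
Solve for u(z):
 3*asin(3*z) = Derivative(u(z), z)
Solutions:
 u(z) = C1 + 3*z*asin(3*z) + sqrt(1 - 9*z^2)


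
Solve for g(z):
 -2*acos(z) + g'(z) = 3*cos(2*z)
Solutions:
 g(z) = C1 + 2*z*acos(z) - 2*sqrt(1 - z^2) + 3*sin(2*z)/2


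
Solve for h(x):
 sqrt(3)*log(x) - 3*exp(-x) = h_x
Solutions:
 h(x) = C1 + sqrt(3)*x*log(x) - sqrt(3)*x + 3*exp(-x)


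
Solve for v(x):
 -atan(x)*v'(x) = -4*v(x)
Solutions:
 v(x) = C1*exp(4*Integral(1/atan(x), x))


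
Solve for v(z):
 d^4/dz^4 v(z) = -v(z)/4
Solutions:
 v(z) = (C1*sin(z/2) + C2*cos(z/2))*exp(-z/2) + (C3*sin(z/2) + C4*cos(z/2))*exp(z/2)


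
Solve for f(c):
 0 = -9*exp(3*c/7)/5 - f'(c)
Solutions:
 f(c) = C1 - 21*exp(3*c/7)/5


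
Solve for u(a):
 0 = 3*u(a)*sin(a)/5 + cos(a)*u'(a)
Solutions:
 u(a) = C1*cos(a)^(3/5)


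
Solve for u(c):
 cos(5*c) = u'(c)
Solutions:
 u(c) = C1 + sin(5*c)/5


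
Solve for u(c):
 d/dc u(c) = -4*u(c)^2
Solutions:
 u(c) = 1/(C1 + 4*c)


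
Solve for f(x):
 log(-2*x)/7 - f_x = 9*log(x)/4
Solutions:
 f(x) = C1 - 59*x*log(x)/28 + x*(4*log(2) + 59 + 4*I*pi)/28


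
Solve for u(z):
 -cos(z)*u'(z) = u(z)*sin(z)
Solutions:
 u(z) = C1*cos(z)


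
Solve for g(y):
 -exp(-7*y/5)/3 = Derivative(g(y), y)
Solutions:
 g(y) = C1 + 5*exp(-7*y/5)/21


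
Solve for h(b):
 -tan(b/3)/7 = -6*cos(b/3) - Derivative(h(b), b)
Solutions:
 h(b) = C1 - 3*log(cos(b/3))/7 - 18*sin(b/3)


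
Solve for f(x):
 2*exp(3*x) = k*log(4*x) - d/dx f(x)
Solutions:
 f(x) = C1 + k*x*log(x) + k*x*(-1 + 2*log(2)) - 2*exp(3*x)/3


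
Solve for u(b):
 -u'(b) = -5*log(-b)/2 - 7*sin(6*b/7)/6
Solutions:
 u(b) = C1 + 5*b*log(-b)/2 - 5*b/2 - 49*cos(6*b/7)/36


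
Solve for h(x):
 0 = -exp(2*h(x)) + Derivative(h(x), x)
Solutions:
 h(x) = log(-sqrt(-1/(C1 + x))) - log(2)/2
 h(x) = log(-1/(C1 + x))/2 - log(2)/2


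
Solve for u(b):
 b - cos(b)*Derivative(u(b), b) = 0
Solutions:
 u(b) = C1 + Integral(b/cos(b), b)


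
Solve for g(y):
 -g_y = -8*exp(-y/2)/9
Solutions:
 g(y) = C1 - 16*exp(-y/2)/9


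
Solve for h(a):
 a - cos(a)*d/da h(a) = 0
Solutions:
 h(a) = C1 + Integral(a/cos(a), a)


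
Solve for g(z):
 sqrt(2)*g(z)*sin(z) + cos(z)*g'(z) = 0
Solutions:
 g(z) = C1*cos(z)^(sqrt(2))


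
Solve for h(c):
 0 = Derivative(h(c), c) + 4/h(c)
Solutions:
 h(c) = -sqrt(C1 - 8*c)
 h(c) = sqrt(C1 - 8*c)


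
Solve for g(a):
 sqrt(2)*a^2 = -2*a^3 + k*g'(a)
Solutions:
 g(a) = C1 + a^4/(2*k) + sqrt(2)*a^3/(3*k)


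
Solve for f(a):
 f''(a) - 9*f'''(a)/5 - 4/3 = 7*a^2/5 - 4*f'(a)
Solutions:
 f(a) = C1 + C2*exp(a*(5 - sqrt(745))/18) + C3*exp(a*(5 + sqrt(745))/18) + 7*a^3/60 - 7*a^2/80 + 1661*a/2400


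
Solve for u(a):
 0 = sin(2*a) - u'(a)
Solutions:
 u(a) = C1 - cos(2*a)/2


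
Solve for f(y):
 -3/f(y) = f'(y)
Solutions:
 f(y) = -sqrt(C1 - 6*y)
 f(y) = sqrt(C1 - 6*y)


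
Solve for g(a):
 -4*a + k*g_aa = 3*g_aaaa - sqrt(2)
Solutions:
 g(a) = C1 + C2*a + C3*exp(-sqrt(3)*a*sqrt(k)/3) + C4*exp(sqrt(3)*a*sqrt(k)/3) + 2*a^3/(3*k) - sqrt(2)*a^2/(2*k)


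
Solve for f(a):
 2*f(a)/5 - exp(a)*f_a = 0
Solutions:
 f(a) = C1*exp(-2*exp(-a)/5)


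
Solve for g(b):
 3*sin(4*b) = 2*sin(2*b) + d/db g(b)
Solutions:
 g(b) = C1 + cos(2*b) - 3*cos(4*b)/4


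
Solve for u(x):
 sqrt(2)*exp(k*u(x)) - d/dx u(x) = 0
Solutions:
 u(x) = Piecewise((log(-1/(C1*k + sqrt(2)*k*x))/k, Ne(k, 0)), (nan, True))
 u(x) = Piecewise((C1 + sqrt(2)*x, Eq(k, 0)), (nan, True))


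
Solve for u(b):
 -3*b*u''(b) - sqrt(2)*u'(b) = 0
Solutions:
 u(b) = C1 + C2*b^(1 - sqrt(2)/3)


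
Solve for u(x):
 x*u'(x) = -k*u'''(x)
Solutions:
 u(x) = C1 + Integral(C2*airyai(x*(-1/k)^(1/3)) + C3*airybi(x*(-1/k)^(1/3)), x)


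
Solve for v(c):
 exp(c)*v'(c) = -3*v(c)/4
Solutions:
 v(c) = C1*exp(3*exp(-c)/4)


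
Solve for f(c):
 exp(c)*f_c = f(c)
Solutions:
 f(c) = C1*exp(-exp(-c))


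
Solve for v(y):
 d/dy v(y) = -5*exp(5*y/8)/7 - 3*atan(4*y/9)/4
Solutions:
 v(y) = C1 - 3*y*atan(4*y/9)/4 - 8*exp(5*y/8)/7 + 27*log(16*y^2 + 81)/32


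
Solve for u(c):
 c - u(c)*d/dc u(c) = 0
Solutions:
 u(c) = -sqrt(C1 + c^2)
 u(c) = sqrt(C1 + c^2)


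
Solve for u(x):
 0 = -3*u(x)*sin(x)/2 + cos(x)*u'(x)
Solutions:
 u(x) = C1/cos(x)^(3/2)


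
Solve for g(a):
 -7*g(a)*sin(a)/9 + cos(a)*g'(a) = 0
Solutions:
 g(a) = C1/cos(a)^(7/9)


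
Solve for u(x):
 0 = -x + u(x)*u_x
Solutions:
 u(x) = -sqrt(C1 + x^2)
 u(x) = sqrt(C1 + x^2)


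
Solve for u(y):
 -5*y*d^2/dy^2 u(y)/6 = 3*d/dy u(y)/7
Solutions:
 u(y) = C1 + C2*y^(17/35)


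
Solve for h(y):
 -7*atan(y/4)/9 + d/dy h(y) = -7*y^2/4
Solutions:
 h(y) = C1 - 7*y^3/12 + 7*y*atan(y/4)/9 - 14*log(y^2 + 16)/9


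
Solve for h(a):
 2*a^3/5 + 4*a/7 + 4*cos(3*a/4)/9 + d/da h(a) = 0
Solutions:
 h(a) = C1 - a^4/10 - 2*a^2/7 - 16*sin(3*a/4)/27


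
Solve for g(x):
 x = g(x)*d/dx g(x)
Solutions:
 g(x) = -sqrt(C1 + x^2)
 g(x) = sqrt(C1 + x^2)


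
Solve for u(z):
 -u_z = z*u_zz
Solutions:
 u(z) = C1 + C2*log(z)


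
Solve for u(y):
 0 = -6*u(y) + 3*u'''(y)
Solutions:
 u(y) = C3*exp(2^(1/3)*y) + (C1*sin(2^(1/3)*sqrt(3)*y/2) + C2*cos(2^(1/3)*sqrt(3)*y/2))*exp(-2^(1/3)*y/2)


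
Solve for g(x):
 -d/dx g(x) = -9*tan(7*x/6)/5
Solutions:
 g(x) = C1 - 54*log(cos(7*x/6))/35


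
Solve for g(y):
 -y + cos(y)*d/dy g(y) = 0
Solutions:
 g(y) = C1 + Integral(y/cos(y), y)


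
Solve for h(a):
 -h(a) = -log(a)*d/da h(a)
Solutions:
 h(a) = C1*exp(li(a))


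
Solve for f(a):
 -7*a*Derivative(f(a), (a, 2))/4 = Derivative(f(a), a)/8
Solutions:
 f(a) = C1 + C2*a^(13/14)


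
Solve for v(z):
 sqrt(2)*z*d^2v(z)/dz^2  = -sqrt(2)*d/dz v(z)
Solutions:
 v(z) = C1 + C2*log(z)


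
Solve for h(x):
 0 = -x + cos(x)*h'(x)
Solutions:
 h(x) = C1 + Integral(x/cos(x), x)


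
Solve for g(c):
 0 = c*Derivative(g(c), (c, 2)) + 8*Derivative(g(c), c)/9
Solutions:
 g(c) = C1 + C2*c^(1/9)


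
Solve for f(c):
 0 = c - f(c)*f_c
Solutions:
 f(c) = -sqrt(C1 + c^2)
 f(c) = sqrt(C1 + c^2)


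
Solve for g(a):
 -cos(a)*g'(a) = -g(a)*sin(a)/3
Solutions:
 g(a) = C1/cos(a)^(1/3)


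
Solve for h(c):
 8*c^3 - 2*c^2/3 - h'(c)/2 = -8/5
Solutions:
 h(c) = C1 + 4*c^4 - 4*c^3/9 + 16*c/5


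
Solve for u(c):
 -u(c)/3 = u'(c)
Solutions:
 u(c) = C1*exp(-c/3)


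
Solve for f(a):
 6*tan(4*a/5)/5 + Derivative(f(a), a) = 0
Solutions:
 f(a) = C1 + 3*log(cos(4*a/5))/2


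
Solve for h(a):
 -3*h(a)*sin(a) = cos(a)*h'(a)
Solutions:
 h(a) = C1*cos(a)^3


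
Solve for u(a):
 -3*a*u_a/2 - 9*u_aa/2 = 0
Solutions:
 u(a) = C1 + C2*erf(sqrt(6)*a/6)


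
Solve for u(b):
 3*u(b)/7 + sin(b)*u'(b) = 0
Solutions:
 u(b) = C1*(cos(b) + 1)^(3/14)/(cos(b) - 1)^(3/14)


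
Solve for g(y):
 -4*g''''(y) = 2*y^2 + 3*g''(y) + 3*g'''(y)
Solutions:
 g(y) = C1 + C2*y - y^4/18 + 2*y^3/9 + 2*y^2/9 + (C3*sin(sqrt(39)*y/8) + C4*cos(sqrt(39)*y/8))*exp(-3*y/8)


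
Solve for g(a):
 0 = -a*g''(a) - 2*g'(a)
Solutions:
 g(a) = C1 + C2/a


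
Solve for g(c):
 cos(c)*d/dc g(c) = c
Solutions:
 g(c) = C1 + Integral(c/cos(c), c)


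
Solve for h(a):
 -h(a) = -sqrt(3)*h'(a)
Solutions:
 h(a) = C1*exp(sqrt(3)*a/3)


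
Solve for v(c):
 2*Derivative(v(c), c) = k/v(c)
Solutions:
 v(c) = -sqrt(C1 + c*k)
 v(c) = sqrt(C1 + c*k)


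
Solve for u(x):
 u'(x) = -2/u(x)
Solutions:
 u(x) = -sqrt(C1 - 4*x)
 u(x) = sqrt(C1 - 4*x)


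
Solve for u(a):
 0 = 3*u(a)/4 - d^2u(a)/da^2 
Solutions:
 u(a) = C1*exp(-sqrt(3)*a/2) + C2*exp(sqrt(3)*a/2)


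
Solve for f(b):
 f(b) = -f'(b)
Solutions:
 f(b) = C1*exp(-b)


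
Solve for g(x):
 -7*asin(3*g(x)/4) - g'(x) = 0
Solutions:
 Integral(1/asin(3*_y/4), (_y, g(x))) = C1 - 7*x


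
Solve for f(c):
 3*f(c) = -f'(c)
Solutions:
 f(c) = C1*exp(-3*c)


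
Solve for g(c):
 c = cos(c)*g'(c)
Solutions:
 g(c) = C1 + Integral(c/cos(c), c)


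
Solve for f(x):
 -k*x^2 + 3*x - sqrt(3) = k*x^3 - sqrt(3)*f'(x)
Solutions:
 f(x) = C1 + sqrt(3)*k*x^4/12 + sqrt(3)*k*x^3/9 - sqrt(3)*x^2/2 + x


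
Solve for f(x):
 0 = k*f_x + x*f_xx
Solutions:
 f(x) = C1 + x^(1 - re(k))*(C2*sin(log(x)*Abs(im(k))) + C3*cos(log(x)*im(k)))


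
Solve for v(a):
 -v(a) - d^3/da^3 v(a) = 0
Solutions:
 v(a) = C3*exp(-a) + (C1*sin(sqrt(3)*a/2) + C2*cos(sqrt(3)*a/2))*exp(a/2)


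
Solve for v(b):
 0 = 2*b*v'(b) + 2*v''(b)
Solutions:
 v(b) = C1 + C2*erf(sqrt(2)*b/2)


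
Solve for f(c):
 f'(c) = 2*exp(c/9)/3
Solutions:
 f(c) = C1 + 6*exp(c/9)


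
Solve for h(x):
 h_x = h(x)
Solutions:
 h(x) = C1*exp(x)


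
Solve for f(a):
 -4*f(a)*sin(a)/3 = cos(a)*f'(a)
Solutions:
 f(a) = C1*cos(a)^(4/3)


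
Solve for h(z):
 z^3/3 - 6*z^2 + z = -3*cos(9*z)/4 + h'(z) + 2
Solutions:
 h(z) = C1 + z^4/12 - 2*z^3 + z^2/2 - 2*z + sin(9*z)/12


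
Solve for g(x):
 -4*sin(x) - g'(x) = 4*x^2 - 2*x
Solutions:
 g(x) = C1 - 4*x^3/3 + x^2 + 4*cos(x)


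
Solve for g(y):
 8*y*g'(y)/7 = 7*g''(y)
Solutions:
 g(y) = C1 + C2*erfi(2*y/7)


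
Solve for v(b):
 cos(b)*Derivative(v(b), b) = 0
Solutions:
 v(b) = C1


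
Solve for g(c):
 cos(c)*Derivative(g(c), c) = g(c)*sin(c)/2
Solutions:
 g(c) = C1/sqrt(cos(c))


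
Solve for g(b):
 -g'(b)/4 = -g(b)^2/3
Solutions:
 g(b) = -3/(C1 + 4*b)


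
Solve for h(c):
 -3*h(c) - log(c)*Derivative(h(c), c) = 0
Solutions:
 h(c) = C1*exp(-3*li(c))


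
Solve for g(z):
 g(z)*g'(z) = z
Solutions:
 g(z) = -sqrt(C1 + z^2)
 g(z) = sqrt(C1 + z^2)


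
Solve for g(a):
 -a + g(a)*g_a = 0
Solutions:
 g(a) = -sqrt(C1 + a^2)
 g(a) = sqrt(C1 + a^2)


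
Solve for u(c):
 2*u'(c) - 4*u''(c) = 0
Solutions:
 u(c) = C1 + C2*exp(c/2)


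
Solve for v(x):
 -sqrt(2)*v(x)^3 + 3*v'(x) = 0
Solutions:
 v(x) = -sqrt(6)*sqrt(-1/(C1 + sqrt(2)*x))/2
 v(x) = sqrt(6)*sqrt(-1/(C1 + sqrt(2)*x))/2


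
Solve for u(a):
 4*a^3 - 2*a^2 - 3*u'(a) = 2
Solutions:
 u(a) = C1 + a^4/3 - 2*a^3/9 - 2*a/3


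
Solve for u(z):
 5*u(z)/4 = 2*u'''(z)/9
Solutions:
 u(z) = C3*exp(45^(1/3)*z/2) + (C1*sin(3*3^(1/6)*5^(1/3)*z/4) + C2*cos(3*3^(1/6)*5^(1/3)*z/4))*exp(-45^(1/3)*z/4)


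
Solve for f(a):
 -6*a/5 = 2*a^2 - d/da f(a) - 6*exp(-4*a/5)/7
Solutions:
 f(a) = C1 + 2*a^3/3 + 3*a^2/5 + 15*exp(-4*a/5)/14


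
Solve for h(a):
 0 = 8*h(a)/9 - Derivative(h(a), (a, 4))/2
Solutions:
 h(a) = C1*exp(-2*sqrt(3)*a/3) + C2*exp(2*sqrt(3)*a/3) + C3*sin(2*sqrt(3)*a/3) + C4*cos(2*sqrt(3)*a/3)


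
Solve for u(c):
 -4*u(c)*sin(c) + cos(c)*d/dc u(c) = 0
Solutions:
 u(c) = C1/cos(c)^4


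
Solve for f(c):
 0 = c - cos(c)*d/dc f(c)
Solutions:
 f(c) = C1 + Integral(c/cos(c), c)


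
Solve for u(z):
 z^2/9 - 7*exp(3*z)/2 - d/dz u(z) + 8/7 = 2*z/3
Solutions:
 u(z) = C1 + z^3/27 - z^2/3 + 8*z/7 - 7*exp(3*z)/6


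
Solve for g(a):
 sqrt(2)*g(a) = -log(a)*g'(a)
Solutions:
 g(a) = C1*exp(-sqrt(2)*li(a))


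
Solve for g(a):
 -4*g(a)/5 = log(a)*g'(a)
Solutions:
 g(a) = C1*exp(-4*li(a)/5)


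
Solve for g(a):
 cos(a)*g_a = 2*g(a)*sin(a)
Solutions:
 g(a) = C1/cos(a)^2


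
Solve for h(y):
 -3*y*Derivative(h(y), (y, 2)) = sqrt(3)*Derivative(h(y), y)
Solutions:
 h(y) = C1 + C2*y^(1 - sqrt(3)/3)


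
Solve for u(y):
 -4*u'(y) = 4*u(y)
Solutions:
 u(y) = C1*exp(-y)


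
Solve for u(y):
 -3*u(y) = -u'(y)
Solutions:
 u(y) = C1*exp(3*y)


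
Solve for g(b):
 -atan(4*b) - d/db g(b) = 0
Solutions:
 g(b) = C1 - b*atan(4*b) + log(16*b^2 + 1)/8


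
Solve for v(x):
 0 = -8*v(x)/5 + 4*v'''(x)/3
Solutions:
 v(x) = C3*exp(5^(2/3)*6^(1/3)*x/5) + (C1*sin(2^(1/3)*3^(5/6)*5^(2/3)*x/10) + C2*cos(2^(1/3)*3^(5/6)*5^(2/3)*x/10))*exp(-5^(2/3)*6^(1/3)*x/10)


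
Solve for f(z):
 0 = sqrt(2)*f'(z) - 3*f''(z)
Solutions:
 f(z) = C1 + C2*exp(sqrt(2)*z/3)


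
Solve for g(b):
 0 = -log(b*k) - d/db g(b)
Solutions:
 g(b) = C1 - b*log(b*k) + b


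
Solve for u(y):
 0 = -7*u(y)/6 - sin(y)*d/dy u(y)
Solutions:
 u(y) = C1*(cos(y) + 1)^(7/12)/(cos(y) - 1)^(7/12)


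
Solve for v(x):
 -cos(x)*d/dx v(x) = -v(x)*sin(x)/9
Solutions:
 v(x) = C1/cos(x)^(1/9)


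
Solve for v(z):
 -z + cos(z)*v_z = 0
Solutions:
 v(z) = C1 + Integral(z/cos(z), z)


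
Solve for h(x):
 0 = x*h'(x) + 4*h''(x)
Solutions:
 h(x) = C1 + C2*erf(sqrt(2)*x/4)


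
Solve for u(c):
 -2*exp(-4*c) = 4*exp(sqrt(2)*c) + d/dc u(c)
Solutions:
 u(c) = C1 - 2*sqrt(2)*exp(sqrt(2)*c) + exp(-4*c)/2


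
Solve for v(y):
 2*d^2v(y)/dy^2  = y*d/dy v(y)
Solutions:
 v(y) = C1 + C2*erfi(y/2)


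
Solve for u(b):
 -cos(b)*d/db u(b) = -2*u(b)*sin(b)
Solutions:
 u(b) = C1/cos(b)^2


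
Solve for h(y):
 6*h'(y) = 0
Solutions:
 h(y) = C1


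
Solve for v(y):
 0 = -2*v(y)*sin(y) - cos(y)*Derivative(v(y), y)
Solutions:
 v(y) = C1*cos(y)^2


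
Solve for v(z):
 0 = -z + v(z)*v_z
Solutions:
 v(z) = -sqrt(C1 + z^2)
 v(z) = sqrt(C1 + z^2)


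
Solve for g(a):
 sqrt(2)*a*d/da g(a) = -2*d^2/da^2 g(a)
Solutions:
 g(a) = C1 + C2*erf(2^(1/4)*a/2)


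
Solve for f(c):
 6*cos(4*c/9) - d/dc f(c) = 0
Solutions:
 f(c) = C1 + 27*sin(4*c/9)/2


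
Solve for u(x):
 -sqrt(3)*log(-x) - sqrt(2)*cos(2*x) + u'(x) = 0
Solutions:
 u(x) = C1 + sqrt(3)*x*(log(-x) - 1) + sqrt(2)*sin(2*x)/2


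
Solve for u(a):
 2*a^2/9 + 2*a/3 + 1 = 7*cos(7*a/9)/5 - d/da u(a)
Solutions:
 u(a) = C1 - 2*a^3/27 - a^2/3 - a + 9*sin(7*a/9)/5


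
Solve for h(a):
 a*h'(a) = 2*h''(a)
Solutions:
 h(a) = C1 + C2*erfi(a/2)


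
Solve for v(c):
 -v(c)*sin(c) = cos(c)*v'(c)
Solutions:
 v(c) = C1*cos(c)
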